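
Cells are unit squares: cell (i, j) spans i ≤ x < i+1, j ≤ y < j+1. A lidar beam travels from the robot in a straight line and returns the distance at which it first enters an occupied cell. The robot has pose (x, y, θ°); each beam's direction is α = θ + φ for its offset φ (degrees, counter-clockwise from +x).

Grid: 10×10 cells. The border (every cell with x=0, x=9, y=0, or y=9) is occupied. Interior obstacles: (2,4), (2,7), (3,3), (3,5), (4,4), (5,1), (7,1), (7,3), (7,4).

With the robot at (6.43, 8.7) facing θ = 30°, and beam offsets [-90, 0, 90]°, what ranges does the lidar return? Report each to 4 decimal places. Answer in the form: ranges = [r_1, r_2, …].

ranges = [5.1400, 0.6000, 0.3464]

beam 1: φ=-90°, α=300°
  d=(0.5000,-0.8660)  start (6,8)  tX=1.1400 tY=0.8083  stride 1/|dx|=2.0000 1/|dy|=1.1547
    cross y-line → (6,7), t=0.8083
    cross x-line → (7,7), t=1.1400
    cross y-line → (7,6), t=1.9630
    cross y-line → (7,5), t=3.1177
    cross x-line → (8,5), t=3.1400
    cross y-line → (8,4), t=4.2724
    cross x-line → (9,4), t=5.1400 (wall)
  → r_1 = 5.1400
beam 2: φ=0°, α=30°
  d=(0.8660,0.5000)  start (6,8)  tX=0.6582 tY=0.6000  stride 1/|dx|=1.1547 1/|dy|=2.0000
    cross y-line → (6,9), t=0.6000 (wall)
  → r_2 = 0.6000
beam 3: φ=90°, α=120°
  d=(-0.5000,0.8660)  start (6,8)  tX=0.8600 tY=0.3464  stride 1/|dx|=2.0000 1/|dy|=1.1547
    cross y-line → (6,9), t=0.3464 (wall)
  → r_3 = 0.3464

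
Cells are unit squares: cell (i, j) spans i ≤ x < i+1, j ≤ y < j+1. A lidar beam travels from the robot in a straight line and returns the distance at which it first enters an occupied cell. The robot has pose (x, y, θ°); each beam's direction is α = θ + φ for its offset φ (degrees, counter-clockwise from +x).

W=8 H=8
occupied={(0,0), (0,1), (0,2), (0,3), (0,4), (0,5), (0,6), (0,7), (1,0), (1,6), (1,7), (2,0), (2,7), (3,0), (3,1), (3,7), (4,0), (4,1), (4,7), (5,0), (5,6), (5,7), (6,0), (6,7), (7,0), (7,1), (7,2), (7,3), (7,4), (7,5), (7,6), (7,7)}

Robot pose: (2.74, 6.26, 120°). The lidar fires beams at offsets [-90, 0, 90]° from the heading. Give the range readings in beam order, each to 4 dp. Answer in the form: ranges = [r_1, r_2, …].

beam 1: φ=-90°, α=30°
  dir = (cos 30°, sin 30°) = (0.8660, 0.5000); from cell (2,6)
  next x-line at t=0.3002, next y-line at t=1.4800; Δt_x=1.1547, Δt_y=2.0000
    x: enter (3,6) at t=0.3002
    x: enter (4,6) at t=1.4549
    y: enter (4,7) at t=1.4800 ← occupied
  → r_1 = 1.4800
beam 2: φ=0°, α=120°
  dir = (cos 120°, sin 120°) = (-0.5000, 0.8660); from cell (2,6)
  next x-line at t=1.4800, next y-line at t=0.8545; Δt_x=2.0000, Δt_y=1.1547
    y: enter (2,7) at t=0.8545 ← occupied
  → r_2 = 0.8545
beam 3: φ=90°, α=210°
  dir = (cos 210°, sin 210°) = (-0.8660, -0.5000); from cell (2,6)
  next x-line at t=0.8545, next y-line at t=0.5200; Δt_x=1.1547, Δt_y=2.0000
    y: enter (2,5) at t=0.5200
    x: enter (1,5) at t=0.8545
    x: enter (0,5) at t=2.0092 ← occupied
  → r_3 = 2.0092

ranges = [1.4800, 0.8545, 2.0092]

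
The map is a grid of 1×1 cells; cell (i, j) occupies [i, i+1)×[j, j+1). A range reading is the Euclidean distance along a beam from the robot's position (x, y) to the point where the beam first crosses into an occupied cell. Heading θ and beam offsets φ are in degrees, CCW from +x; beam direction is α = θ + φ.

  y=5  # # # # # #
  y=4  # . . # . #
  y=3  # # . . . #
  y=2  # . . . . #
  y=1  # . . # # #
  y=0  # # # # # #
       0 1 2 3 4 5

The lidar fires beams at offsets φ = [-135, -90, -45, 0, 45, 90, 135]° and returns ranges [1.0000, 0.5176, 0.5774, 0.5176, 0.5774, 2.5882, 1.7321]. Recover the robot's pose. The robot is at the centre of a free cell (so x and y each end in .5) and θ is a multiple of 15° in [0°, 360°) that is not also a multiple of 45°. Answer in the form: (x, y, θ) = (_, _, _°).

The pose lattice has 12·16 = 192 candidates. Test each by forward raycasting.
  (4.5, 2.5, 300°): beam 1 = 2.5882 ≠ 1.0000 ✗
  (4.5, 4.5, 75°): beam 6 = 0.5176 ≠ 2.5882 ✗
  (4.5, 3.5, 330°): beam 1 = 3.6235 ≠ 1.0000 ✗
  …
  (2.5, 1.5, 345°): r_1=1.0000, r_2=0.5176, r_3=0.5774, r_4=0.5176, r_5=0.5774, r_6=2.5882, r_7=1.7321 — all match ✓
No second candidate reproduces the full scan.

(x, y, θ) = (2.5, 1.5, 345°)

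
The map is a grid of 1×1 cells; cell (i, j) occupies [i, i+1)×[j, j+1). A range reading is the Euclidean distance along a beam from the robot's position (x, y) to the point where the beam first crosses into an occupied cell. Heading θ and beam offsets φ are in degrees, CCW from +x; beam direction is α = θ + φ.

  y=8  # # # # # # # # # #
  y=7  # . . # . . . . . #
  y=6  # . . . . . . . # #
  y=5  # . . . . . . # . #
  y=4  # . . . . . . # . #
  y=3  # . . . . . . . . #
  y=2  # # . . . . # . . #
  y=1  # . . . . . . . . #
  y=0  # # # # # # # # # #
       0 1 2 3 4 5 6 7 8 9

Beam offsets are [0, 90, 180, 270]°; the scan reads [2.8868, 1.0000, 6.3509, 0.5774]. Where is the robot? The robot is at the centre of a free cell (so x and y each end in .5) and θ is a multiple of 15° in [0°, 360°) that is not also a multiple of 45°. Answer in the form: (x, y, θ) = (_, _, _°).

(x, y, θ) = (6.5, 3.5, 330°)

Enumerate (i+0.5, j+0.5, θ) over the 50 free cells and 16 admissible headings. For each, cast all 4 beams and compare to the given ranges.
  (4.5, 7.5, 285°): beam 1 = 6.7293 ≠ 2.8868 ✗
  (5.5, 4.5, 255°): beam 1 = 3.6235 ≠ 2.8868 ✗
  (8.5, 2.5, 60°): beam 1 = 1.0000 ≠ 2.8868 ✗
  (8.5, 7.5, 345°): beam 1 = 0.5176 ≠ 2.8868 ✗
  (7.5, 1.5, 285°): beam 1 = 0.5176 ≠ 2.8868 ✗
  …
  (6.5, 3.5, 330°): r_1=2.8868, r_2=1.0000, r_3=6.3509, r_4=0.5774 — all match ✓
Only this pose fits every beam.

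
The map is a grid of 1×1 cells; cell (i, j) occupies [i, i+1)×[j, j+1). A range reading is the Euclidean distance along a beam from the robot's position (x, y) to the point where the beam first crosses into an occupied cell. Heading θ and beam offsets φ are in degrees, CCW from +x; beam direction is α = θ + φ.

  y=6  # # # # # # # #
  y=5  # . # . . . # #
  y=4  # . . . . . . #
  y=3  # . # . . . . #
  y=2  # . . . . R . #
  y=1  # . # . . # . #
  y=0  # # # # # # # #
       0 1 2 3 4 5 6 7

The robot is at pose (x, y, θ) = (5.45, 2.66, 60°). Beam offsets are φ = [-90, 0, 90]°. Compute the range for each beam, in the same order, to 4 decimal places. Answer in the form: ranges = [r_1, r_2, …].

beam 1: φ=-90°, α=330°
  d=(0.8660,-0.5000)  start (5,2)  tX=0.6351 tY=1.3200  stride 1/|dx|=1.1547 1/|dy|=2.0000
    cross x-line → (6,2), t=0.6351
    cross y-line → (6,1), t=1.3200
    cross x-line → (7,1), t=1.7898 (wall)
  → r_1 = 1.7898
beam 2: φ=0°, α=60°
  d=(0.5000,0.8660)  start (5,2)  tX=1.1000 tY=0.3926  stride 1/|dx|=2.0000 1/|dy|=1.1547
    cross y-line → (5,3), t=0.3926
    cross x-line → (6,3), t=1.1000
    cross y-line → (6,4), t=1.5473
    cross y-line → (6,5), t=2.7020 (wall)
  → r_2 = 2.7020
beam 3: φ=90°, α=150°
  d=(-0.8660,0.5000)  start (5,2)  tX=0.5196 tY=0.6800  stride 1/|dx|=1.1547 1/|dy|=2.0000
    cross x-line → (4,2), t=0.5196
    cross y-line → (4,3), t=0.6800
    cross x-line → (3,3), t=1.6743
    cross y-line → (3,4), t=2.6800
    cross x-line → (2,4), t=2.8290
    cross x-line → (1,4), t=3.9837
    cross y-line → (1,5), t=4.6800
    cross x-line → (0,5), t=5.1384 (wall)
  → r_3 = 5.1384

ranges = [1.7898, 2.7020, 5.1384]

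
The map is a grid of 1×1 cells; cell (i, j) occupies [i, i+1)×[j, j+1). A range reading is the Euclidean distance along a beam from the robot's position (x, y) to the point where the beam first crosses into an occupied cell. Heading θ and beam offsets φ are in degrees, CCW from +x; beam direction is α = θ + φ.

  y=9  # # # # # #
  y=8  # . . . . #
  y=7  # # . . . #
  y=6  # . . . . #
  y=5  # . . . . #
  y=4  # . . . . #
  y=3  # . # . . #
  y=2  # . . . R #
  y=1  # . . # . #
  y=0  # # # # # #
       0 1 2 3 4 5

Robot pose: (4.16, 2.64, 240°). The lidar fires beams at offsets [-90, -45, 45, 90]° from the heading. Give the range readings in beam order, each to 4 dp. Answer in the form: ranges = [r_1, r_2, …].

ranges = [1.3395, 3.2715, 1.6979, 0.9699]

beam 1: φ=-90°, α=150°
  d=(-0.8660,0.5000)  start (4,2)  tX=0.1848 tY=0.7200  stride 1/|dx|=1.1547 1/|dy|=2.0000
    cross x-line → (3,2), t=0.1848
    cross y-line → (3,3), t=0.7200
    cross x-line → (2,3), t=1.3395 (wall)
  → r_1 = 1.3395
beam 2: φ=-45°, α=195°
  d=(-0.9659,-0.2588)  start (4,2)  tX=0.1656 tY=2.4728  stride 1/|dx|=1.0353 1/|dy|=3.8637
    cross x-line → (3,2), t=0.1656
    cross x-line → (2,2), t=1.2009
    cross x-line → (1,2), t=2.2362
    cross y-line → (1,1), t=2.4728
    cross x-line → (0,1), t=3.2715 (wall)
  → r_2 = 3.2715
beam 3: φ=45°, α=285°
  d=(0.2588,-0.9659)  start (4,2)  tX=3.2455 tY=0.6626  stride 1/|dx|=3.8637 1/|dy|=1.0353
    cross y-line → (4,1), t=0.6626
    cross y-line → (4,0), t=1.6979 (wall)
  → r_3 = 1.6979
beam 4: φ=90°, α=330°
  d=(0.8660,-0.5000)  start (4,2)  tX=0.9699 tY=1.2800  stride 1/|dx|=1.1547 1/|dy|=2.0000
    cross x-line → (5,2), t=0.9699 (wall)
  → r_4 = 0.9699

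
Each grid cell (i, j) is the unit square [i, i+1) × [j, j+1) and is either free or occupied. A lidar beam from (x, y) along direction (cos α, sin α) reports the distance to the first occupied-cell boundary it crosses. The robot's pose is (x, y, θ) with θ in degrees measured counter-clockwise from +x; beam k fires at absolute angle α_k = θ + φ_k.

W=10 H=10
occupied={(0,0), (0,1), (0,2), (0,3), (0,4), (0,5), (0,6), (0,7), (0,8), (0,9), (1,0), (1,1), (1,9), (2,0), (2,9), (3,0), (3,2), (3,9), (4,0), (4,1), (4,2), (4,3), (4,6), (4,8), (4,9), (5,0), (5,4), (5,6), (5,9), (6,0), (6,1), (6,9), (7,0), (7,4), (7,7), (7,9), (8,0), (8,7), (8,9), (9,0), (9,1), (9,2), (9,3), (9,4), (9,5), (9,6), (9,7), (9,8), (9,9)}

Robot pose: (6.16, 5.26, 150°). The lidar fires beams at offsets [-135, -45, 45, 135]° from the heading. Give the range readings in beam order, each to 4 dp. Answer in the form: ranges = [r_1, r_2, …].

beam 1: φ=-135°, α=15°
  cosα=0.9659 sinα=0.2588 | (6,5) | tMaxX 0.8696 tMaxY 2.8591 | tΔX 1.0353 tΔY 3.8637
    t=0.8696 [x] (7,5)
    t=1.9049 [x] (8,5)
    t=2.8591 [y] (8,6)
    t=2.9402 [x] (9,6) — stop
  → r_1 = 2.9402
beam 2: φ=-45°, α=105°
  cosα=-0.2588 sinα=0.9659 | (6,5) | tMaxX 0.6182 tMaxY 0.7661 | tΔX 3.8637 tΔY 1.0353
    t=0.6182 [x] (5,5)
    t=0.7661 [y] (5,6) — stop
  → r_2 = 0.7661
beam 3: φ=45°, α=195°
  cosα=-0.9659 sinα=-0.2588 | (6,5) | tMaxX 0.1656 tMaxY 1.0046 | tΔX 1.0353 tΔY 3.8637
    t=0.1656 [x] (5,5)
    t=1.0046 [y] (5,4) — stop
  → r_3 = 1.0046
beam 4: φ=135°, α=285°
  cosα=0.2588 sinα=-0.9659 | (6,5) | tMaxX 3.2455 tMaxY 0.2692 | tΔX 3.8637 tΔY 1.0353
    t=0.2692 [y] (6,4)
    t=1.3044 [y] (6,3)
    t=2.3397 [y] (6,2)
    t=3.2455 [x] (7,2)
    t=3.3750 [y] (7,1)
    t=4.4103 [y] (7,0) — stop
  → r_4 = 4.4103

ranges = [2.9402, 0.7661, 1.0046, 4.4103]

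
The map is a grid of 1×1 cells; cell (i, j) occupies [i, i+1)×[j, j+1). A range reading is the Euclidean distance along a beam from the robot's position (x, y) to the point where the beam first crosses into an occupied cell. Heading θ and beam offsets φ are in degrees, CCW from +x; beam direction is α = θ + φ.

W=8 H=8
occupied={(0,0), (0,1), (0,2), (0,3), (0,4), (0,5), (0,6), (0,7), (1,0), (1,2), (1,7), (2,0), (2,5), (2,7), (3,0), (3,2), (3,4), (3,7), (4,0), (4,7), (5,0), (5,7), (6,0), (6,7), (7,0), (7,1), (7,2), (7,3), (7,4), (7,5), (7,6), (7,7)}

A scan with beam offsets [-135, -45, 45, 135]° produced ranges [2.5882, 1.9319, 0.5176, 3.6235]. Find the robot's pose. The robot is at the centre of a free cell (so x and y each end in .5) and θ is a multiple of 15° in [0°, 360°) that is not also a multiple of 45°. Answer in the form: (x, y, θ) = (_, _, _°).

Candidates: 32 free-cell centres × 16 headings = 512 poses. Raycast each; keep the one whose scan matches to 4 dp.
  (1.5, 6.5, 330°): beam 1 = 0.5176 ≠ 2.5882 ✗
  (4.5, 6.5, 210°): beam 1 = 0.5176 ≠ 2.5882 ✗
  (2.5, 4.5, 345°): beam 1 = 1.7321 ≠ 2.5882 ✗
  …
  (6.5, 3.5, 330°): r_1=2.5882, r_2=1.9319, r_3=0.5176, r_4=3.6235 — all match ✓
No second candidate reproduces the full scan.

(x, y, θ) = (6.5, 3.5, 330°)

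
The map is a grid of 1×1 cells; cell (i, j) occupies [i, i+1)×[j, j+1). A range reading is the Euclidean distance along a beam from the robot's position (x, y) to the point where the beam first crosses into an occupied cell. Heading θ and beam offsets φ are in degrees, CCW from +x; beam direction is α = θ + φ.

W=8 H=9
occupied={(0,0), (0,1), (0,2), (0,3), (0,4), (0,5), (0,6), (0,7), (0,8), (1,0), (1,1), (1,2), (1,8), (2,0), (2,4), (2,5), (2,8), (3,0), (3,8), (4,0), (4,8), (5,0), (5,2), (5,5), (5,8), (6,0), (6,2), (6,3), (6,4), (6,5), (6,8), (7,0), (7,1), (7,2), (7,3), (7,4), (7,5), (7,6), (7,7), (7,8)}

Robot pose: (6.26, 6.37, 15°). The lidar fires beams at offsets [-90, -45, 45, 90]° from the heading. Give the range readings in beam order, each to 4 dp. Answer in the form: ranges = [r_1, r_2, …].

ranges = [0.3831, 0.7400, 1.4800, 1.6875]

beam 1: φ=-90°, α=285°
  d=(0.2588,-0.9659)  start (6,6)  tX=2.8591 tY=0.3831  stride 1/|dx|=3.8637 1/|dy|=1.0353
    cross y-line → (6,5), t=0.3831 (wall)
  → r_1 = 0.3831
beam 2: φ=-45°, α=330°
  d=(0.8660,-0.5000)  start (6,6)  tX=0.8545 tY=0.7400  stride 1/|dx|=1.1547 1/|dy|=2.0000
    cross y-line → (6,5), t=0.7400 (wall)
  → r_2 = 0.7400
beam 3: φ=45°, α=60°
  d=(0.5000,0.8660)  start (6,6)  tX=1.4800 tY=0.7275  stride 1/|dx|=2.0000 1/|dy|=1.1547
    cross y-line → (6,7), t=0.7275
    cross x-line → (7,7), t=1.4800 (wall)
  → r_3 = 1.4800
beam 4: φ=90°, α=105°
  d=(-0.2588,0.9659)  start (6,6)  tX=1.0046 tY=0.6522  stride 1/|dx|=3.8637 1/|dy|=1.0353
    cross y-line → (6,7), t=0.6522
    cross x-line → (5,7), t=1.0046
    cross y-line → (5,8), t=1.6875 (wall)
  → r_4 = 1.6875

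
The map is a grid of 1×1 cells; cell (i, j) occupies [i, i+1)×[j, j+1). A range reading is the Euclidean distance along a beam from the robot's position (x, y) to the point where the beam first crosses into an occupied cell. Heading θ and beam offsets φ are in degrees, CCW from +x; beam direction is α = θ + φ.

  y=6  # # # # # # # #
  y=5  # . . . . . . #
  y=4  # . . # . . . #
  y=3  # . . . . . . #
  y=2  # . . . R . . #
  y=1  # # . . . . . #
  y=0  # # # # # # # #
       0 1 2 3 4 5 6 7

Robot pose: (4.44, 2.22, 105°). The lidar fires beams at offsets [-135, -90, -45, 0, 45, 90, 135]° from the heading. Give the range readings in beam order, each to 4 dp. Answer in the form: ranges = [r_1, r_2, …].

ranges = [2.4400, 2.6503, 4.3648, 1.8428, 3.9722, 2.5261, 1.4087]

beam 1: φ=-135°, α=330°
  dir = (cos 330°, sin 330°) = (0.8660, -0.5000); from cell (4,2)
  next x-line at t=0.6466, next y-line at t=0.4400; Δt_x=1.1547, Δt_y=2.0000
    y: enter (4,1) at t=0.4400
    x: enter (5,1) at t=0.6466
    x: enter (6,1) at t=1.8013
    y: enter (6,0) at t=2.4400 ← occupied
  → r_1 = 2.4400
beam 2: φ=-90°, α=15°
  dir = (cos 15°, sin 15°) = (0.9659, 0.2588); from cell (4,2)
  next x-line at t=0.5798, next y-line at t=3.0137; Δt_x=1.0353, Δt_y=3.8637
    x: enter (5,2) at t=0.5798
    x: enter (6,2) at t=1.6150
    x: enter (7,2) at t=2.6503 ← occupied
  → r_2 = 2.6503
beam 3: φ=-45°, α=60°
  dir = (cos 60°, sin 60°) = (0.5000, 0.8660); from cell (4,2)
  next x-line at t=1.1200, next y-line at t=0.9007; Δt_x=2.0000, Δt_y=1.1547
    y: enter (4,3) at t=0.9007
    x: enter (5,3) at t=1.1200
    y: enter (5,4) at t=2.0554
    x: enter (6,4) at t=3.1200
    y: enter (6,5) at t=3.2101
    y: enter (6,6) at t=4.3648 ← occupied
  → r_3 = 4.3648
beam 4: φ=0°, α=105°
  dir = (cos 105°, sin 105°) = (-0.2588, 0.9659); from cell (4,2)
  next x-line at t=1.7000, next y-line at t=0.8075; Δt_x=3.8637, Δt_y=1.0353
    y: enter (4,3) at t=0.8075
    x: enter (3,3) at t=1.7000
    y: enter (3,4) at t=1.8428 ← occupied
  → r_4 = 1.8428
beam 5: φ=45°, α=150°
  dir = (cos 150°, sin 150°) = (-0.8660, 0.5000); from cell (4,2)
  next x-line at t=0.5081, next y-line at t=1.5600; Δt_x=1.1547, Δt_y=2.0000
    x: enter (3,2) at t=0.5081
    y: enter (3,3) at t=1.5600
    x: enter (2,3) at t=1.6628
    x: enter (1,3) at t=2.8175
    y: enter (1,4) at t=3.5600
    x: enter (0,4) at t=3.9722 ← occupied
  → r_5 = 3.9722
beam 6: φ=90°, α=195°
  dir = (cos 195°, sin 195°) = (-0.9659, -0.2588); from cell (4,2)
  next x-line at t=0.4555, next y-line at t=0.8500; Δt_x=1.0353, Δt_y=3.8637
    x: enter (3,2) at t=0.4555
    y: enter (3,1) at t=0.8500
    x: enter (2,1) at t=1.4908
    x: enter (1,1) at t=2.5261 ← occupied
  → r_6 = 2.5261
beam 7: φ=135°, α=240°
  dir = (cos 240°, sin 240°) = (-0.5000, -0.8660); from cell (4,2)
  next x-line at t=0.8800, next y-line at t=0.2540; Δt_x=2.0000, Δt_y=1.1547
    y: enter (4,1) at t=0.2540
    x: enter (3,1) at t=0.8800
    y: enter (3,0) at t=1.4087 ← occupied
  → r_7 = 1.4087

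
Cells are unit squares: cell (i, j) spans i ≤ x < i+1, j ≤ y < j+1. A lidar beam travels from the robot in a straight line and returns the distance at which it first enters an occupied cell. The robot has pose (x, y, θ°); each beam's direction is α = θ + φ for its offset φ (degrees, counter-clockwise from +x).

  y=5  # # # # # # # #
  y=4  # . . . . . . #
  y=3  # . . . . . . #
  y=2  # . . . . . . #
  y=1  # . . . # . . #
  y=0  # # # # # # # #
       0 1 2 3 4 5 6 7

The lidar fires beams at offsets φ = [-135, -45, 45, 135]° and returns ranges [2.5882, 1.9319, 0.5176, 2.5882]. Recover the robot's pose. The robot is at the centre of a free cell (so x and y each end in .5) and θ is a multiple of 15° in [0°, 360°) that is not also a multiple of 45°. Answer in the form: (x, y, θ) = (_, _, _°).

Candidates: 23 free-cell centres × 16 headings = 368 poses. Raycast each; keep the one whose scan matches to 4 dp.
  (6.5, 3.5, 195°): beam 1 = 1.0000 ≠ 2.5882 ✗
  (5.5, 2.5, 330°): beam 1 = 4.6587 ≠ 2.5882 ✗
  (6.5, 4.5, 210°): beam 1 = 0.5176 ≠ 2.5882 ✗
  (3.5, 1.5, 105°): beam 1 = 0.5774 ≠ 2.5882 ✗
  …
  (3.5, 4.5, 60°): r_1=2.5882, r_2=1.9319, r_3=0.5176, r_4=2.5882 — all match ✓
Only this pose fits every beam.

(x, y, θ) = (3.5, 4.5, 60°)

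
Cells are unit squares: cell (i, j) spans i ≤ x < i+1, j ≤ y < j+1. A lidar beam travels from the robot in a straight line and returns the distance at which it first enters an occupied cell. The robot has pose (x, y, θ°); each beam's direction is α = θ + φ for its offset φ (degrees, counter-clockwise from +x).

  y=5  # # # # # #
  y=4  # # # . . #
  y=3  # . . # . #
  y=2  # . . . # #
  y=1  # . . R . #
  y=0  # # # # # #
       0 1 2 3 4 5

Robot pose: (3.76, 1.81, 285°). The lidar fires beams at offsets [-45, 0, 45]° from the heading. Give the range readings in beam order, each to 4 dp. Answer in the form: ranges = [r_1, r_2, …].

beam 1: φ=-45°, α=240°
  d=(-0.5000,-0.8660)  start (3,1)  tX=1.5200 tY=0.9353  stride 1/|dx|=2.0000 1/|dy|=1.1547
    cross y-line → (3,0), t=0.9353 (wall)
  → r_1 = 0.9353
beam 2: φ=0°, α=285°
  d=(0.2588,-0.9659)  start (3,1)  tX=0.9273 tY=0.8386  stride 1/|dx|=3.8637 1/|dy|=1.0353
    cross y-line → (3,0), t=0.8386 (wall)
  → r_2 = 0.8386
beam 3: φ=45°, α=330°
  d=(0.8660,-0.5000)  start (3,1)  tX=0.2771 tY=1.6200  stride 1/|dx|=1.1547 1/|dy|=2.0000
    cross x-line → (4,1), t=0.2771
    cross x-line → (5,1), t=1.4318 (wall)
  → r_3 = 1.4318

ranges = [0.9353, 0.8386, 1.4318]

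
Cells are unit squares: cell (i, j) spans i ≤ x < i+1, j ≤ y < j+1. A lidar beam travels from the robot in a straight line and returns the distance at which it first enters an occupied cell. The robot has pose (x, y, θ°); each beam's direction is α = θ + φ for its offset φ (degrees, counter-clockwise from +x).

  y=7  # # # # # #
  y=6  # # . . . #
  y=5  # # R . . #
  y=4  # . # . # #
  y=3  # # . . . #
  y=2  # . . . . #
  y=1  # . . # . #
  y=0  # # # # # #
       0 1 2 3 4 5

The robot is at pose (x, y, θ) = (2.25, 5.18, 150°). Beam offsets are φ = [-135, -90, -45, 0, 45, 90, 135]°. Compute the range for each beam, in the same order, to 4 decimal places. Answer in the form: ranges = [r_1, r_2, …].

beam 1: φ=-135°, α=15°
  d=(0.9659,0.2588)  start (2,5)  tX=0.7765 tY=3.1682  stride 1/|dx|=1.0353 1/|dy|=3.8637
    cross x-line → (3,5), t=0.7765
    cross x-line → (4,5), t=1.8117
    cross x-line → (5,5), t=2.8470 (wall)
  → r_1 = 2.8470
beam 2: φ=-90°, α=60°
  d=(0.5000,0.8660)  start (2,5)  tX=1.5000 tY=0.9469  stride 1/|dx|=2.0000 1/|dy|=1.1547
    cross y-line → (2,6), t=0.9469
    cross x-line → (3,6), t=1.5000
    cross y-line → (3,7), t=2.1016 (wall)
  → r_2 = 2.1016
beam 3: φ=-45°, α=105°
  d=(-0.2588,0.9659)  start (2,5)  tX=0.9659 tY=0.8489  stride 1/|dx|=3.8637 1/|dy|=1.0353
    cross y-line → (2,6), t=0.8489
    cross x-line → (1,6), t=0.9659 (wall)
  → r_3 = 0.9659
beam 4: φ=0°, α=150°
  d=(-0.8660,0.5000)  start (2,5)  tX=0.2887 tY=1.6400  stride 1/|dx|=1.1547 1/|dy|=2.0000
    cross x-line → (1,5), t=0.2887 (wall)
  → r_4 = 0.2887
beam 5: φ=45°, α=195°
  d=(-0.9659,-0.2588)  start (2,5)  tX=0.2588 tY=0.6955  stride 1/|dx|=1.0353 1/|dy|=3.8637
    cross x-line → (1,5), t=0.2588 (wall)
  → r_5 = 0.2588
beam 6: φ=90°, α=240°
  d=(-0.5000,-0.8660)  start (2,5)  tX=0.5000 tY=0.2078  stride 1/|dx|=2.0000 1/|dy|=1.1547
    cross y-line → (2,4), t=0.2078 (wall)
  → r_6 = 0.2078
beam 7: φ=135°, α=285°
  d=(0.2588,-0.9659)  start (2,5)  tX=2.8978 tY=0.1863  stride 1/|dx|=3.8637 1/|dy|=1.0353
    cross y-line → (2,4), t=0.1863 (wall)
  → r_7 = 0.1863

ranges = [2.8470, 2.1016, 0.9659, 0.2887, 0.2588, 0.2078, 0.1863]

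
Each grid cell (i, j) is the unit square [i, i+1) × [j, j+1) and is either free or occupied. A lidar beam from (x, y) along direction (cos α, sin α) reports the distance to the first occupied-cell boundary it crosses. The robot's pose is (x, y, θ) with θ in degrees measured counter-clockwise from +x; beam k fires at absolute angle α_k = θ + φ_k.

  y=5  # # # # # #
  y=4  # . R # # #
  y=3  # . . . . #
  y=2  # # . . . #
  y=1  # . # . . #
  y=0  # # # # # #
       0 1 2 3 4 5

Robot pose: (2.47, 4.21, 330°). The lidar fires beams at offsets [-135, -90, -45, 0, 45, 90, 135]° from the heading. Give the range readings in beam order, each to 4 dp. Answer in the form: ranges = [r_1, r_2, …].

beam 1: φ=-135°, α=195°
  cosα=-0.9659 sinα=-0.2588 | (2,4) | tMaxX 0.4866 tMaxY 0.8114 | tΔX 1.0353 tΔY 3.8637
    t=0.4866 [x] (1,4)
    t=0.8114 [y] (1,3)
    t=1.5219 [x] (0,3) — stop
  → r_1 = 1.5219
beam 2: φ=-90°, α=240°
  cosα=-0.5000 sinα=-0.8660 | (2,4) | tMaxX 0.9400 tMaxY 0.2425 | tΔX 2.0000 tΔY 1.1547
    t=0.2425 [y] (2,3)
    t=0.9400 [x] (1,3)
    t=1.3972 [y] (1,2) — stop
  → r_2 = 1.3972
beam 3: φ=-45°, α=285°
  cosα=0.2588 sinα=-0.9659 | (2,4) | tMaxX 2.0478 tMaxY 0.2174 | tΔX 3.8637 tΔY 1.0353
    t=0.2174 [y] (2,3)
    t=1.2527 [y] (2,2)
    t=2.0478 [x] (3,2)
    t=2.2880 [y] (3,1)
    t=3.3232 [y] (3,0) — stop
  → r_3 = 3.3232
beam 4: φ=0°, α=330°
  cosα=0.8660 sinα=-0.5000 | (2,4) | tMaxX 0.6120 tMaxY 0.4200 | tΔX 1.1547 tΔY 2.0000
    t=0.4200 [y] (2,3)
    t=0.6120 [x] (3,3)
    t=1.7667 [x] (4,3)
    t=2.4200 [y] (4,2)
    t=2.9214 [x] (5,2) — stop
  → r_4 = 2.9214
beam 5: φ=45°, α=15°
  cosα=0.9659 sinα=0.2588 | (2,4) | tMaxX 0.5487 tMaxY 3.0523 | tΔX 1.0353 tΔY 3.8637
    t=0.5487 [x] (3,4) — stop
  → r_5 = 0.5487
beam 6: φ=90°, α=60°
  cosα=0.5000 sinα=0.8660 | (2,4) | tMaxX 1.0600 tMaxY 0.9122 | tΔX 2.0000 tΔY 1.1547
    t=0.9122 [y] (2,5) — stop
  → r_6 = 0.9122
beam 7: φ=135°, α=105°
  cosα=-0.2588 sinα=0.9659 | (2,4) | tMaxX 1.8159 tMaxY 0.8179 | tΔX 3.8637 tΔY 1.0353
    t=0.8179 [y] (2,5) — stop
  → r_7 = 0.8179

ranges = [1.5219, 1.3972, 3.3232, 2.9214, 0.5487, 0.9122, 0.8179]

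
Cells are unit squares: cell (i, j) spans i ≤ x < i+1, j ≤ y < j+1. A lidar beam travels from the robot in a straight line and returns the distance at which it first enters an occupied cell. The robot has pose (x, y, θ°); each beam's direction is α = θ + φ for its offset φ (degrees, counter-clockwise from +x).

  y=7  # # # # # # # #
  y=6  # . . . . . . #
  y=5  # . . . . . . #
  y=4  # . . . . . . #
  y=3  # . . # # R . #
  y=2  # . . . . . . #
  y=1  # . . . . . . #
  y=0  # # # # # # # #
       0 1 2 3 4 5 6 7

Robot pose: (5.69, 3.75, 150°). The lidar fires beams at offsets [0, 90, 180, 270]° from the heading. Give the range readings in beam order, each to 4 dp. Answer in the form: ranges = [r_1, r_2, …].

ranges = [5.4155, 3.1754, 1.5127, 2.6200]

beam 1: φ=0°, α=150°
  d=(-0.8660,0.5000)  start (5,3)  tX=0.7967 tY=0.5000  stride 1/|dx|=1.1547 1/|dy|=2.0000
    cross y-line → (5,4), t=0.5000
    cross x-line → (4,4), t=0.7967
    cross x-line → (3,4), t=1.9514
    cross y-line → (3,5), t=2.5000
    cross x-line → (2,5), t=3.1061
    cross x-line → (1,5), t=4.2608
    cross y-line → (1,6), t=4.5000
    cross x-line → (0,6), t=5.4155 (wall)
  → r_1 = 5.4155
beam 2: φ=90°, α=240°
  d=(-0.5000,-0.8660)  start (5,3)  tX=1.3800 tY=0.8660  stride 1/|dx|=2.0000 1/|dy|=1.1547
    cross y-line → (5,2), t=0.8660
    cross x-line → (4,2), t=1.3800
    cross y-line → (4,1), t=2.0207
    cross y-line → (4,0), t=3.1754 (wall)
  → r_2 = 3.1754
beam 3: φ=180°, α=330°
  d=(0.8660,-0.5000)  start (5,3)  tX=0.3580 tY=1.5000  stride 1/|dx|=1.1547 1/|dy|=2.0000
    cross x-line → (6,3), t=0.3580
    cross y-line → (6,2), t=1.5000
    cross x-line → (7,2), t=1.5127 (wall)
  → r_3 = 1.5127
beam 4: φ=270°, α=60°
  d=(0.5000,0.8660)  start (5,3)  tX=0.6200 tY=0.2887  stride 1/|dx|=2.0000 1/|dy|=1.1547
    cross y-line → (5,4), t=0.2887
    cross x-line → (6,4), t=0.6200
    cross y-line → (6,5), t=1.4434
    cross y-line → (6,6), t=2.5981
    cross x-line → (7,6), t=2.6200 (wall)
  → r_4 = 2.6200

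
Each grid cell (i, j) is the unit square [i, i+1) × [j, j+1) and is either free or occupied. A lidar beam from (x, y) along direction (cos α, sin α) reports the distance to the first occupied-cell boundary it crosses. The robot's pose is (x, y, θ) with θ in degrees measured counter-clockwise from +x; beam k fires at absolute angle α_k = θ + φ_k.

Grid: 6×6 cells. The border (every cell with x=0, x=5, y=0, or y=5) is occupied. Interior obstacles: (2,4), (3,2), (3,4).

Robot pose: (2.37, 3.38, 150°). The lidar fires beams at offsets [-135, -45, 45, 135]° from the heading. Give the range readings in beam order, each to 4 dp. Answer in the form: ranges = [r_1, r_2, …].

beam 1: φ=-135°, α=15°
  direction (0.9659, 0.2588); cell (2,3); t to first gridline: x 0.6522, y 2.3955 (then +1.0353 / +3.8637)
    (3,3) via x @ 0.6522
    (4,3) via x @ 1.6875
    (4,4) via y @ 2.3955
    (5,4) via x @ 2.7228  # hit
  → r_1 = 2.7228
beam 2: φ=-45°, α=105°
  direction (-0.2588, 0.9659); cell (2,3); t to first gridline: x 1.4296, y 0.6419 (then +3.8637 / +1.0353)
    (2,4) via y @ 0.6419  # hit
  → r_2 = 0.6419
beam 3: φ=45°, α=195°
  direction (-0.9659, -0.2588); cell (2,3); t to first gridline: x 0.3831, y 1.4682 (then +1.0353 / +3.8637)
    (1,3) via x @ 0.3831
    (0,3) via x @ 1.4183  # hit
  → r_3 = 1.4183
beam 4: φ=135°, α=285°
  direction (0.2588, -0.9659); cell (2,3); t to first gridline: x 2.4341, y 0.3934 (then +3.8637 / +1.0353)
    (2,2) via y @ 0.3934
    (2,1) via y @ 1.4287
    (3,1) via x @ 2.4341
    (3,0) via y @ 2.4640  # hit
  → r_4 = 2.4640

ranges = [2.7228, 0.6419, 1.4183, 2.4640]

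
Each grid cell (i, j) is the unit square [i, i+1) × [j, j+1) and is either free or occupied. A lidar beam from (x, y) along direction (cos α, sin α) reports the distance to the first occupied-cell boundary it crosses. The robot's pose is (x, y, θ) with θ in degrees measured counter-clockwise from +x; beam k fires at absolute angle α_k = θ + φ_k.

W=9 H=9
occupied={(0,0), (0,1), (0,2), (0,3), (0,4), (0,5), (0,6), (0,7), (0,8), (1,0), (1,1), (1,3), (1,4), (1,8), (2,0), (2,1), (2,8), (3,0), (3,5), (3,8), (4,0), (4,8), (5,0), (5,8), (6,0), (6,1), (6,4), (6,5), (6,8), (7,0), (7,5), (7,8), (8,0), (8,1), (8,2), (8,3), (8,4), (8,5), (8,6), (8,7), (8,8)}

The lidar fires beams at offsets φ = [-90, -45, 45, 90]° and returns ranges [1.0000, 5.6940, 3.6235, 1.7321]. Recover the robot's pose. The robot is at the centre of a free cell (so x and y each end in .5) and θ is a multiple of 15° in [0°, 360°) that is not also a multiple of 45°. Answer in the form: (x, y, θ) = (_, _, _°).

Candidates: 40 free-cell centres × 16 headings = 640 poses. Raycast each; keep the one whose scan matches to 4 dp.
  (3.5, 7.5, 210°): beam 1 = 0.5774 ≠ 1.0000 ✗
  (2.5, 2.5, 30°): beam 1 = 0.5774 ≠ 1.0000 ✗
  (1.5, 7.5, 60°): beam 1 = 5.1962 ≠ 1.0000 ✗
  (3.5, 2.5, 285°): beam 1 = 1.9319 ≠ 1.0000 ✗
  (6.5, 3.5, 150°): beam 1 = 0.5774 ≠ 1.0000 ✗
  …
  (4.5, 6.5, 330°): r_1=1.0000, r_2=5.6940, r_3=3.6235, r_4=1.7321 — all match ✓
Unique over the lattice → pose = (4.5, 6.5, 330°).

(x, y, θ) = (4.5, 6.5, 330°)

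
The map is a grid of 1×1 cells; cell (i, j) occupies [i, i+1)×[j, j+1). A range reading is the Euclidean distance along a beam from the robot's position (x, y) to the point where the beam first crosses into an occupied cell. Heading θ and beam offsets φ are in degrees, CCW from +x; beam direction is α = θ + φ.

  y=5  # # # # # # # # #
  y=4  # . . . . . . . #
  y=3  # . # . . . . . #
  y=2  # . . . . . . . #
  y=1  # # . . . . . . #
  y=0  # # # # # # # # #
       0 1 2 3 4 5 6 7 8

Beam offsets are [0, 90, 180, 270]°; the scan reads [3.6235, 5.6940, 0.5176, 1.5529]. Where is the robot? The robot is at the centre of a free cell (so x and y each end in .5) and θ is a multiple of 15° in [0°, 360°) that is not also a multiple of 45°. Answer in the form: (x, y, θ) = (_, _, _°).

(x, y, θ) = (6.5, 1.5, 75°)

Candidates: 26 free-cell centres × 16 headings = 416 poses. Raycast each; keep the one whose scan matches to 4 dp.
  (4.5, 4.5, 210°): beam 1 = 1.7321 ≠ 3.6235 ✗
  (5.5, 4.5, 60°): beam 1 = 0.5774 ≠ 3.6235 ✗
  (5.5, 3.5, 165°): beam 1 = 4.6587 ≠ 3.6235 ✗
  (5.5, 4.5, 300°): beam 1 = 4.0415 ≠ 3.6235 ✗
  …
  (6.5, 1.5, 75°): r_1=3.6235, r_2=5.6940, r_3=0.5176, r_4=1.5529 — all match ✓
No second candidate reproduces the full scan.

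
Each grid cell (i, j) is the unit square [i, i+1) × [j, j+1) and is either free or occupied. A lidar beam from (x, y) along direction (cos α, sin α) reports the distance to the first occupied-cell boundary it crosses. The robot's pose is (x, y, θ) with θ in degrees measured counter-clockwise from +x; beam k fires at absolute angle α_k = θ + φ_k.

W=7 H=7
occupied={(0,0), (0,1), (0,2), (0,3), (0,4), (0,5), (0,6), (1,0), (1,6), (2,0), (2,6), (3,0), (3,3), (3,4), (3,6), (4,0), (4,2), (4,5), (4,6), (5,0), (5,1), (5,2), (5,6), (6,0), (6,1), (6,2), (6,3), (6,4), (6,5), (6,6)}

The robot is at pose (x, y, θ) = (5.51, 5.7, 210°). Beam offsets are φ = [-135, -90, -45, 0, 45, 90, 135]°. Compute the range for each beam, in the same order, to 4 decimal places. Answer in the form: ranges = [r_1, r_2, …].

ranges = [0.3106, 0.3464, 0.5280, 0.5889, 2.7952, 0.9800, 0.5073]

beam 1: φ=-135°, α=75°
  dir = (cos 75°, sin 75°) = (0.2588, 0.9659); from cell (5,5)
  next x-line at t=1.8932, next y-line at t=0.3106; Δt_x=3.8637, Δt_y=1.0353
    y: enter (5,6) at t=0.3106 ← occupied
  → r_1 = 0.3106
beam 2: φ=-90°, α=120°
  dir = (cos 120°, sin 120°) = (-0.5000, 0.8660); from cell (5,5)
  next x-line at t=1.0200, next y-line at t=0.3464; Δt_x=2.0000, Δt_y=1.1547
    y: enter (5,6) at t=0.3464 ← occupied
  → r_2 = 0.3464
beam 3: φ=-45°, α=165°
  dir = (cos 165°, sin 165°) = (-0.9659, 0.2588); from cell (5,5)
  next x-line at t=0.5280, next y-line at t=1.1591; Δt_x=1.0353, Δt_y=3.8637
    x: enter (4,5) at t=0.5280 ← occupied
  → r_3 = 0.5280
beam 4: φ=0°, α=210°
  dir = (cos 210°, sin 210°) = (-0.8660, -0.5000); from cell (5,5)
  next x-line at t=0.5889, next y-line at t=1.4000; Δt_x=1.1547, Δt_y=2.0000
    x: enter (4,5) at t=0.5889 ← occupied
  → r_4 = 0.5889
beam 5: φ=45°, α=255°
  dir = (cos 255°, sin 255°) = (-0.2588, -0.9659); from cell (5,5)
  next x-line at t=1.9705, next y-line at t=0.7247; Δt_x=3.8637, Δt_y=1.0353
    y: enter (5,4) at t=0.7247
    y: enter (5,3) at t=1.7600
    x: enter (4,3) at t=1.9705
    y: enter (4,2) at t=2.7952 ← occupied
  → r_5 = 2.7952
beam 6: φ=90°, α=300°
  dir = (cos 300°, sin 300°) = (0.5000, -0.8660); from cell (5,5)
  next x-line at t=0.9800, next y-line at t=0.8083; Δt_x=2.0000, Δt_y=1.1547
    y: enter (5,4) at t=0.8083
    x: enter (6,4) at t=0.9800 ← occupied
  → r_6 = 0.9800
beam 7: φ=135°, α=345°
  dir = (cos 345°, sin 345°) = (0.9659, -0.2588); from cell (5,5)
  next x-line at t=0.5073, next y-line at t=2.7046; Δt_x=1.0353, Δt_y=3.8637
    x: enter (6,5) at t=0.5073 ← occupied
  → r_7 = 0.5073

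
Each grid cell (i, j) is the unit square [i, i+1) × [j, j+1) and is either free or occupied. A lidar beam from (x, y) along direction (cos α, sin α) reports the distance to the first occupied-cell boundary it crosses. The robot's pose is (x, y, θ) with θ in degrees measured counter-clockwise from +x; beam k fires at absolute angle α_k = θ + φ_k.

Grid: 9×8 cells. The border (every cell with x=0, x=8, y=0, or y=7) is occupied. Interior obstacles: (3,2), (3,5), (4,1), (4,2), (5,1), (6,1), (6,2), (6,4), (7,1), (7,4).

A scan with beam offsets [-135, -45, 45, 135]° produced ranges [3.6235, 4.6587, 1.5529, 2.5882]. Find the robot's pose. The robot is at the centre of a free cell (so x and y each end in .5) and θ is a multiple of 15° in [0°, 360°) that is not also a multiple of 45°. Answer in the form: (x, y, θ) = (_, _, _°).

Candidates: 32 free-cell centres × 16 headings = 512 poses. Raycast each; keep the one whose scan matches to 4 dp.
  (2.5, 5.5, 165°): beam 1 = 0.5774 ≠ 3.6235 ✗
  (6.5, 3.5, 60°): beam 1 = 0.5176 ≠ 3.6235 ✗
  (5.5, 2.5, 255°): beam 1 = 3.0000 ≠ 3.6235 ✗
  (5.5, 5.5, 330°): beam 1 = 1.5529 ≠ 3.6235 ✗
  …
  (5.5, 3.5, 210°): r_1=3.6235, r_2=4.6587, r_3=1.5529, r_4=2.5882 — all match ✓
Unique over the lattice → pose = (5.5, 3.5, 210°).

(x, y, θ) = (5.5, 3.5, 210°)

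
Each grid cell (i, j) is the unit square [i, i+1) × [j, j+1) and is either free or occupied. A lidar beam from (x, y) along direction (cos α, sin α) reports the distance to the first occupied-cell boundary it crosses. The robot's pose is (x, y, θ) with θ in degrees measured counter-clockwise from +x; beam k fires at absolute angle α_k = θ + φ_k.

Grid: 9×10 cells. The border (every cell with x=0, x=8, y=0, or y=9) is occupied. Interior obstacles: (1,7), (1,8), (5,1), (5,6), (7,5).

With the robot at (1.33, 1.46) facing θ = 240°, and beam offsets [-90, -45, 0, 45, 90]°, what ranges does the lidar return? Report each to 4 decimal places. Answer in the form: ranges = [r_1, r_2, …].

beam 1: φ=-90°, α=150°
  direction (-0.8660, 0.5000); cell (1,1); t to first gridline: x 0.3811, y 1.0800 (then +1.1547 / +2.0000)
    (0,1) via x @ 0.3811  # hit
  → r_1 = 0.3811
beam 2: φ=-45°, α=195°
  direction (-0.9659, -0.2588); cell (1,1); t to first gridline: x 0.3416, y 1.7773 (then +1.0353 / +3.8637)
    (0,1) via x @ 0.3416  # hit
  → r_2 = 0.3416
beam 3: φ=0°, α=240°
  direction (-0.5000, -0.8660); cell (1,1); t to first gridline: x 0.6600, y 0.5312 (then +2.0000 / +1.1547)
    (1,0) via y @ 0.5312  # hit
  → r_3 = 0.5312
beam 4: φ=45°, α=285°
  direction (0.2588, -0.9659); cell (1,1); t to first gridline: x 2.5887, y 0.4762 (then +3.8637 / +1.0353)
    (1,0) via y @ 0.4762  # hit
  → r_4 = 0.4762
beam 5: φ=90°, α=330°
  direction (0.8660, -0.5000); cell (1,1); t to first gridline: x 0.7736, y 0.9200 (then +1.1547 / +2.0000)
    (2,1) via x @ 0.7736
    (2,0) via y @ 0.9200  # hit
  → r_5 = 0.9200

ranges = [0.3811, 0.3416, 0.5312, 0.4762, 0.9200]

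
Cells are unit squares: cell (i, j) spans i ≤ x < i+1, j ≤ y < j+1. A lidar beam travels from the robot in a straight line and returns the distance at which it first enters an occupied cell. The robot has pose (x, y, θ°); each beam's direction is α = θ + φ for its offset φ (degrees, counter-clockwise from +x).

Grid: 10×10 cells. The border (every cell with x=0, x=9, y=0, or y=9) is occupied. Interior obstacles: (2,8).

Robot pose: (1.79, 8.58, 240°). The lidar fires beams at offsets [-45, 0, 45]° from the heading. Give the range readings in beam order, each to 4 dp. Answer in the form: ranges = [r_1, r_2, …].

beam 1: φ=-45°, α=195°
  cosα=-0.9659 sinα=-0.2588 | (1,8) | tMaxX 0.8179 tMaxY 2.2409 | tΔX 1.0353 tΔY 3.8637
    t=0.8179 [x] (0,8) — stop
  → r_1 = 0.8179
beam 2: φ=0°, α=240°
  cosα=-0.5000 sinα=-0.8660 | (1,8) | tMaxX 1.5800 tMaxY 0.6697 | tΔX 2.0000 tΔY 1.1547
    t=0.6697 [y] (1,7)
    t=1.5800 [x] (0,7) — stop
  → r_2 = 1.5800
beam 3: φ=45°, α=285°
  cosα=0.2588 sinα=-0.9659 | (1,8) | tMaxX 0.8114 tMaxY 0.6005 | tΔX 3.8637 tΔY 1.0353
    t=0.6005 [y] (1,7)
    t=0.8114 [x] (2,7)
    t=1.6357 [y] (2,6)
    t=2.6710 [y] (2,5)
    t=3.7063 [y] (2,4)
    t=4.6751 [x] (3,4)
    t=4.7416 [y] (3,3)
    t=5.7768 [y] (3,2)
    t=6.8121 [y] (3,1)
    t=7.8474 [y] (3,0) — stop
  → r_3 = 7.8474

ranges = [0.8179, 1.5800, 7.8474]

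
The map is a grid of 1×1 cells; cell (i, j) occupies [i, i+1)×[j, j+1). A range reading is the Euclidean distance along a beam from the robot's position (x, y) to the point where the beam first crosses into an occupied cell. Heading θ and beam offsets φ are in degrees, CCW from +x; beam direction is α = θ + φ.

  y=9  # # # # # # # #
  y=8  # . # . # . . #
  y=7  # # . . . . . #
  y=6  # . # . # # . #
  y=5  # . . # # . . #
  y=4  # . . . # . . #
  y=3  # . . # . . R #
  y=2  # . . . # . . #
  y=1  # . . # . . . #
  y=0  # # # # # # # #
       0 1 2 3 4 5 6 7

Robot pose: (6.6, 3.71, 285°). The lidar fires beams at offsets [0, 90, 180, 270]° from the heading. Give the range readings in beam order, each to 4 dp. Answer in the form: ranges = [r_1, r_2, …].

ranges = [1.5455, 0.4141, 2.3708, 2.6917]

beam 1: φ=0°, α=285°
  d=(0.2588,-0.9659)  start (6,3)  tX=1.5455 tY=0.7350  stride 1/|dx|=3.8637 1/|dy|=1.0353
    cross y-line → (6,2), t=0.7350
    cross x-line → (7,2), t=1.5455 (wall)
  → r_1 = 1.5455
beam 2: φ=90°, α=15°
  d=(0.9659,0.2588)  start (6,3)  tX=0.4141 tY=1.1205  stride 1/|dx|=1.0353 1/|dy|=3.8637
    cross x-line → (7,3), t=0.4141 (wall)
  → r_2 = 0.4141
beam 3: φ=180°, α=105°
  d=(-0.2588,0.9659)  start (6,3)  tX=2.3182 tY=0.3002  stride 1/|dx|=3.8637 1/|dy|=1.0353
    cross y-line → (6,4), t=0.3002
    cross y-line → (6,5), t=1.3355
    cross x-line → (5,5), t=2.3182
    cross y-line → (5,6), t=2.3708 (wall)
  → r_3 = 2.3708
beam 4: φ=270°, α=195°
  d=(-0.9659,-0.2588)  start (6,3)  tX=0.6212 tY=2.7432  stride 1/|dx|=1.0353 1/|dy|=3.8637
    cross x-line → (5,3), t=0.6212
    cross x-line → (4,3), t=1.6564
    cross x-line → (3,3), t=2.6917 (wall)
  → r_4 = 2.6917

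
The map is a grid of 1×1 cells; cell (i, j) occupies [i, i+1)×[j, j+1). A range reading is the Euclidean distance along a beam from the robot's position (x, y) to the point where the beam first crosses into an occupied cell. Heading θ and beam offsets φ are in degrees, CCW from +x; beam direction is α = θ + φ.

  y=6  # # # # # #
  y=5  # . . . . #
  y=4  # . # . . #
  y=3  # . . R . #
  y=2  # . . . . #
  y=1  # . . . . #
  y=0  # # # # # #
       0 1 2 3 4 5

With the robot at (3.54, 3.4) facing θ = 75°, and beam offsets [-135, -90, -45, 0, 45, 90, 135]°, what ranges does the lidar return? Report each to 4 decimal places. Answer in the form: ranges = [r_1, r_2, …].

ranges = [2.7713, 1.5115, 1.6859, 2.6917, 1.0800, 2.6296, 2.9329]

beam 1: φ=-135°, α=300°
  direction (0.5000, -0.8660); cell (3,3); t to first gridline: x 0.9200, y 0.4619 (then +2.0000 / +1.1547)
    (3,2) via y @ 0.4619
    (4,2) via x @ 0.9200
    (4,1) via y @ 1.6166
    (4,0) via y @ 2.7713  # hit
  → r_1 = 2.7713
beam 2: φ=-90°, α=345°
  direction (0.9659, -0.2588); cell (3,3); t to first gridline: x 0.4762, y 1.5455 (then +1.0353 / +3.8637)
    (4,3) via x @ 0.4762
    (5,3) via x @ 1.5115  # hit
  → r_2 = 1.5115
beam 3: φ=-45°, α=30°
  direction (0.8660, 0.5000); cell (3,3); t to first gridline: x 0.5312, y 1.2000 (then +1.1547 / +2.0000)
    (4,3) via x @ 0.5312
    (4,4) via y @ 1.2000
    (5,4) via x @ 1.6859  # hit
  → r_3 = 1.6859
beam 4: φ=0°, α=75°
  direction (0.2588, 0.9659); cell (3,3); t to first gridline: x 1.7773, y 0.6212 (then +3.8637 / +1.0353)
    (3,4) via y @ 0.6212
    (3,5) via y @ 1.6564
    (4,5) via x @ 1.7773
    (4,6) via y @ 2.6917  # hit
  → r_4 = 2.6917
beam 5: φ=45°, α=120°
  direction (-0.5000, 0.8660); cell (3,3); t to first gridline: x 1.0800, y 0.6928 (then +2.0000 / +1.1547)
    (3,4) via y @ 0.6928
    (2,4) via x @ 1.0800  # hit
  → r_5 = 1.0800
beam 6: φ=90°, α=165°
  direction (-0.9659, 0.2588); cell (3,3); t to first gridline: x 0.5590, y 2.3182 (then +1.0353 / +3.8637)
    (2,3) via x @ 0.5590
    (1,3) via x @ 1.5943
    (1,4) via y @ 2.3182
    (0,4) via x @ 2.6296  # hit
  → r_6 = 2.6296
beam 7: φ=135°, α=210°
  direction (-0.8660, -0.5000); cell (3,3); t to first gridline: x 0.6235, y 0.8000 (then +1.1547 / +2.0000)
    (2,3) via x @ 0.6235
    (2,2) via y @ 0.8000
    (1,2) via x @ 1.7782
    (1,1) via y @ 2.8000
    (0,1) via x @ 2.9329  # hit
  → r_7 = 2.9329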